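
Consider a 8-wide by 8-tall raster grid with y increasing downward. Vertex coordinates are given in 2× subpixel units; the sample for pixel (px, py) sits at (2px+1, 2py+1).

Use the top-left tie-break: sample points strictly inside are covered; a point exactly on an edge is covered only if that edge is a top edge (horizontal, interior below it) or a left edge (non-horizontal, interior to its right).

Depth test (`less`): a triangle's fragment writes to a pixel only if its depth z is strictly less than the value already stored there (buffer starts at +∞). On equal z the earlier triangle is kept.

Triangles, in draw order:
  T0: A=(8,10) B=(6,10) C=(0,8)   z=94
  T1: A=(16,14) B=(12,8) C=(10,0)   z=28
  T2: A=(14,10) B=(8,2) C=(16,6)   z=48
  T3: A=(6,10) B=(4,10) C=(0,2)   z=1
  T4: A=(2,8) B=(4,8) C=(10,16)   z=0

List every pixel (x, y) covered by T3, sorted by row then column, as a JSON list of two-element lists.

T0:
  2·area = 4
  edge (8, 10)→(6, 10): d=(-2,0) right/bottom  bias=-1
  edge (6, 10)→(0, 8): d=(-6,-2) top-left  bias=+0
  edge (0, 8)→(8, 10): d=(8,2) right/bottom  bias=-1
    (1,4)@(3, 9): e=[2,0,2] → #  [on edge]
    (2,4)@(5, 9): e=[2,4,-2] → ·
    (1,5)@(3, 11): e=[-2,-12,18] → ·
    (4,5)@(9, 11): e=[-2,0,6] → ·  [on edge]
    (7,6)@(15, 13): e=[-6,0,10] → ·  [on edge]
  covered (1 px):
    · · · · · · · ·
    · · · · · · · ·
    · · · · · · · ·
    · · · · · · · ·
    · # · · · · · ·
    · · · · · · · ·
    · · · · · · · ·
    · · · · · · · ·
T1:
  2·area = 20
  edge (16, 14)→(12, 8): d=(-4,-6) top-left  bias=+0
  edge (12, 8)→(10, 0): d=(-2,-8) top-left  bias=+0
  edge (10, 0)→(16, 14): d=(6,14) right/bottom  bias=-1
    (5,1)@(11, 3): e=[14,2,4] → #
    (6,1)@(13, 3): e=[26,18,-24] → ·
    (5,2)@(11, 5): e=[6,-2,16] → ·
    (6,3)@(13, 7): e=[10,10,0] → ·  [on edge]
    (6,4)@(13, 9): e=[2,6,12] → #
    (7,4)@(15, 9): e=[14,22,-16] → ·
    (6,5)@(13, 11): e=[-6,2,24] → ·
  covered (2 px):
    · · · · · · · ·
    · · · · · # · ·
    · · · · · · · ·
    · · · · · · · ·
    · · · · · · # ·
    · · · · · · · ·
    · · · · · · · ·
    · · · · · · · ·
T2:
  2·area = 40
  edge (14, 10)→(8, 2): d=(-6,-8) top-left  bias=+0
  edge (8, 2)→(16, 6): d=(8,4) right/bottom  bias=-1
  edge (16, 6)→(14, 10): d=(-2,4) right/bottom  bias=-1
    (4,1)@(9, 3): e=[2,4,34] → #
    (5,1)@(11, 3): e=[18,-4,26] → ·
    (4,2)@(9, 5): e=[-10,20,30] → ·
    (5,2)@(11, 5): e=[6,12,22] → #
    (6,2)@(13, 5): e=[22,4,14] → #
    (7,2)@(15, 5): e=[38,-4,6] → ·
    (5,3)@(11, 7): e=[-6,28,18] → ·
    (6,3)@(13, 7): e=[10,20,10] → #
    (7,3)@(15, 7): e=[26,12,2] → #
    (6,4)@(13, 9): e=[-2,36,6] → ·
    (7,4)@(15, 9): e=[14,28,-2] → ·
  covered (5 px):
    · · · · · · · ·
    · · · · # · · ·
    · · · · · # # ·
    · · · · · · # #
    · · · · · · · ·
    · · · · · · · ·
    · · · · · · · ·
    · · · · · · · ·
T3:
  2·area = 16
  edge (6, 10)→(4, 10): d=(-2,0) right/bottom  bias=-1
  edge (4, 10)→(0, 2): d=(-4,-8) top-left  bias=+0
  edge (0, 2)→(6, 10): d=(6,8) right/bottom  bias=-1
    (1,3)@(3, 7): e=[6,4,6] → #
    (2,3)@(5, 7): e=[6,20,-10] → ·
    (1,4)@(3, 9): e=[2,-4,18] → ·
    (2,4)@(5, 9): e=[2,12,2] → #
    (3,4)@(7, 9): e=[2,28,-14] → ·
    (2,5)@(5, 11): e=[-2,4,14] → ·
  covered (2 px):
    · · · · · · · ·
    · · · · · · · ·
    · · · · · · · ·
    · # · · · · · ·
    · · # · · · · ·
    · · · · · · · ·
    · · · · · · · ·
    · · · · · · · ·
T4:
  2·area = 16
  edge (2, 8)→(4, 8): d=(2,0) top-left  bias=+0
  edge (4, 8)→(10, 16): d=(6,8) right/bottom  bias=-1
  edge (10, 16)→(2, 8): d=(-8,-8) top-left  bias=+0
    (0,3)@(1, 7): e=[-2,18,0] → ·  [on edge]
    (1,4)@(3, 9): e=[2,14,0] → #  [on edge]
    (2,4)@(5, 9): e=[2,-2,16] → ·
    (1,5)@(3, 11): e=[6,26,-16] → ·
    (2,5)@(5, 11): e=[6,10,0] → #  [on edge]
    (3,5)@(7, 11): e=[6,-6,16] → ·
    (2,6)@(5, 13): e=[10,22,-16] → ·
    (3,6)@(7, 13): e=[10,6,0] → #  [on edge]
    (4,6)@(9, 13): e=[10,-10,16] → ·
    (3,7)@(7, 15): e=[14,18,-16] → ·
    (4,7)@(9, 15): e=[14,2,0] → #  [on edge]
    (5,7)@(11, 15): e=[14,-14,16] → ·
  covered (4 px):
    · · · · · · · ·
    · · · · · · · ·
    · · · · · · · ·
    · · · · · · · ·
    · # · · · · · ·
    · · # · · · · ·
    · · · # · · · ·
    · · · · # · · ·

Result: [[1,3],[2,4]]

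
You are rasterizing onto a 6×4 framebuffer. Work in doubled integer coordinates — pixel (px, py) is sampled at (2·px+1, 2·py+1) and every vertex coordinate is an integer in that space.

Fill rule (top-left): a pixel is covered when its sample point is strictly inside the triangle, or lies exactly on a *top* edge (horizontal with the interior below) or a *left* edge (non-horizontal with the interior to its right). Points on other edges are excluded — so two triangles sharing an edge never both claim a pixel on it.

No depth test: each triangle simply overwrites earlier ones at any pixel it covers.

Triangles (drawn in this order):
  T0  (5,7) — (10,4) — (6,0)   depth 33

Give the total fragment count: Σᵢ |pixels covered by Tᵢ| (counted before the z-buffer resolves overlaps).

T0:
  2·area = 32  (B↔C swapped to make it positive)
  edge (5, 7)→(6, 0): d=(1,-7) top-left  bias=+0
  edge (6, 0)→(10, 4): d=(4,4) right/bottom  bias=-1
  edge (10, 4)→(5, 7): d=(-5,3) right/bottom  bias=-1
    (3,0)@(7, 1): e=[8,0,24] → .  [on edge]
    (3,1)@(7, 3): e=[10,8,14] → X
    (4,1)@(9, 3): e=[24,0,8] → .  [on edge]
    (3,2)@(7, 5): e=[12,16,4] → X
    (4,2)@(9, 5): e=[26,8,-2] → .
    (5,2)@(11, 5): e=[40,0,-8] → .  [on edge]
    (2,3)@(5, 7): e=[0,32,0] → .  [on edge]
    (3,3)@(7, 7): e=[14,24,-6] → .
  covered (2 px):
    . . . . . .
    . . . X . .
    . . . X . .
    . . . . . .

Result: 2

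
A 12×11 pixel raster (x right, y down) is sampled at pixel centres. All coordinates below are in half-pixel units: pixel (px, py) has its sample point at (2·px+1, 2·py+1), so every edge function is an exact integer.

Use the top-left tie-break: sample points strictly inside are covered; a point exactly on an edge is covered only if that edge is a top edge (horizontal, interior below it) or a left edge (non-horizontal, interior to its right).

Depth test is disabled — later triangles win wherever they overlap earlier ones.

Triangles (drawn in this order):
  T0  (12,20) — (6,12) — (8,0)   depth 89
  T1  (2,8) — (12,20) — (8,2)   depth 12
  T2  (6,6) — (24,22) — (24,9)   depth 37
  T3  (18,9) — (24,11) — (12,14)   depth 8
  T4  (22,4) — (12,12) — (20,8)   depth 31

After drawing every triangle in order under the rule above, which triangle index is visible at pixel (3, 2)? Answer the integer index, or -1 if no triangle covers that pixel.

T0:
  2·area = 88
  edge (12, 20)→(6, 12): d=(-6,-8) top-left  bias=+0
  edge (6, 12)→(8, 0): d=(2,-12) top-left  bias=+0
  edge (8, 0)→(12, 20): d=(4,20) right/bottom  bias=-1
    (4,2)@(9, 5): e=[66,22,0] → .  [on edge]
    (3,3)@(7, 7): e=[38,2,48] → X
    (4,3)@(9, 7): e=[54,26,8] → X
    (5,3)@(11, 7): e=[70,50,-32] → .
    (3,4)@(7, 9): e=[26,6,56] → X
    (5,4)@(11, 9): e=[58,54,-24] → .
    (3,5)@(7, 11): e=[14,10,64] → X
    (5,5)@(11, 11): e=[46,58,-16] → .
    (3,6)@(7, 13): e=[2,14,72] → X
    (5,6)@(11, 13): e=[34,62,-8] → .
    (3,7)@(7, 15): e=[-10,18,80] → .
    (4,7)@(9, 15): e=[6,42,40] → X
    (5,7)@(11, 15): e=[22,66,0] → .  [on edge]
  covered (10 px):
    . . . . . . . . . . . .
    . . . . . . . . . . . .
    . . . . . . . . . . . .
    . . . X X . . . . . . .
    . . . X X . . . . . . .
    . . . X X . . . . . . .
    . . . X X . . . . . . .
    . . . . X . . . . . . .
    . . . . . X . . . . . .
    . . . . . . . . . . . .
    . . . . . . . . . . . .
T1:
  2·area = 132  (B↔C swapped to make it positive)
  edge (2, 8)→(8, 2): d=(6,-6) top-left  bias=+0
  edge (8, 2)→(12, 20): d=(4,18) right/bottom  bias=-1
  edge (12, 20)→(2, 8): d=(-10,-12) top-left  bias=+0
    (4,0)@(9, 1): e=[0,-22,154] → .  [on edge]
    (3,1)@(7, 3): e=[0,22,110] → X  [on edge]
    (4,1)@(9, 3): e=[12,-14,134] → .
    (2,2)@(5, 5): e=[0,66,66] → X  [on edge]
    (4,2)@(9, 5): e=[24,-6,114] → .
    (1,3)@(3, 7): e=[0,110,22] → X  [on edge]
    (4,3)@(9, 7): e=[36,2,94] → X
    (5,3)@(11, 7): e=[48,-34,118] → .
    (0,4)@(1, 9): e=[0,154,-22] → .  [on edge]
    (1,4)@(3, 9): e=[12,118,2] → X
    (5,4)@(11, 9): e=[60,-26,98] → .
    (1,5)@(3, 11): e=[24,126,-18] → .
  covered (18 px):
    . . . . . . . . . . . .
    . . . X . . . . . . . .
    . . X X . . . . . . . .
    . X X X X . . . . . . .
    . X X X X . . . . . . .
    . . X X X . . . . . . .
    . . . X X . . . . . . .
    . . . . X . . . . . . .
    . . . . . X . . . . . .
    . . . . . . . . . . . .
    . . . . . . . . . . . .
T2:
  2·area = 234  (B↔C swapped to make it positive)
  edge (6, 6)→(24, 9): d=(18,3) right/bottom  bias=-1
  edge (24, 9)→(24, 22): d=(0,13) right/bottom  bias=-1
  edge (24, 22)→(6, 6): d=(-18,-16) top-left  bias=+0
    (4,3)@(9, 7): e=[9,195,30] → X
    (5,3)@(11, 7): e=[3,169,62] → X
    (6,3)@(13, 7): e=[-3,143,94] → .
    (4,4)@(9, 9): e=[45,195,-6] → .
    (5,4)@(11, 9): e=[39,169,26] → X
    (6,4)@(13, 9): e=[33,143,58] → X
    (7,4)@(15, 9): e=[27,117,90] → X
    (8,4)@(17, 9): e=[21,91,122] → X
    (9,4)@(19, 9): e=[15,65,154] → X
    (10,4)@(21, 9): e=[9,39,186] → X
    (11,4)@(23, 9): e=[3,13,218] → X
    (5,5)@(11, 11): e=[75,169,-10] → .
  covered (30 px):
    . . . . . . . . . . . .
    . . . . . . . . . . . .
    . . . . . . . . . . . .
    . . . . X X . . . . . .
    . . . . . X X X X X X X
    . . . . . . X X X X X X
    . . . . . . . X X X X X
    . . . . . . . . X X X X
    . . . . . . . . . X X X
    . . . . . . . . . . X X
    . . . . . . . . . . . X
T3:
  2·area = 42
  edge (18, 9)→(24, 11): d=(6,2) right/bottom  bias=-1
  edge (24, 11)→(12, 14): d=(-12,3) right/bottom  bias=-1
  edge (12, 14)→(18, 9): d=(6,-5) top-left  bias=+0
    (8,5)@(17, 11): e=[14,21,7] → X
    (9,5)@(19, 11): e=[10,15,17] → X
    (10,5)@(21, 11): e=[6,9,27] → X
    (11,5)@(23, 11): e=[2,3,37] → X
    (7,6)@(15, 13): e=[30,3,9] → X
    (8,6)@(17, 13): e=[26,-3,19] → .
    (9,6)@(19, 13): e=[22,-9,29] → .
    (10,6)@(21, 13): e=[18,-15,39] → .
    (11,6)@(23, 13): e=[14,-21,49] → .
    (7,7)@(15, 15): e=[42,-21,21] → .
  covered (5 px):
    . . . . . . . . . . . .
    . . . . . . . . . . . .
    . . . . . . . . . . . .
    . . . . . . . . . . . .
    . . . . . . . . . . . .
    . . . . . . . . X X X X
    . . . . . . . X . . . .
    . . . . . . . . . . . .
    . . . . . . . . . . . .
    . . . . . . . . . . . .
    . . . . . . . . . . . .
T4:
  2·area = 24  (B↔C swapped to make it positive)
  edge (22, 4)→(20, 8): d=(-2,4) right/bottom  bias=-1
  edge (20, 8)→(12, 12): d=(-8,4) right/bottom  bias=-1
  edge (12, 12)→(22, 4): d=(10,-8) top-left  bias=+0
    (10,2)@(21, 5): e=[2,20,2] → X
    (11,2)@(23, 5): e=[-6,12,18] → .
    (9,3)@(19, 7): e=[6,12,6] → X
    (10,3)@(21, 7): e=[-2,4,22] → .
    (8,4)@(17, 9): e=[10,4,10] → X
    (9,4)@(19, 9): e=[2,-4,26] → .
    (8,5)@(17, 11): e=[6,-12,30] → .
  covered (3 px):
    . . . . . . . . . . . .
    . . . . . . . . . . . .
    . . . . . . . . . . X .
    . . . . . . . . . X . .
    . . . . . . . . X . . .
    . . . . . . . . . . . .
    . . . . . . . . . . . .
    . . . . . . . . . . . .
    . . . . . . . . . . . .
    . . . . . . . . . . . .
    . . . . . . . . . . . .

Z-buffer (winner per pixel, '.' = empty):
  . . . . . . . . . . . .
  . . . 1 . . . . . . . .
  . . 1 1 . . . . . . 4 .
  . 1 1 1 2 2 . . . 4 . .
  . 1 1 1 1 2 2 2 4 2 2 2
  . . 1 1 1 . 2 2 3 3 3 3
  . . . 1 1 . . 3 2 2 2 2
  . . . . 1 . . . 2 2 2 2
  . . . . . 1 . . . 2 2 2
  . . . . . . . . . . 2 2
  . . . . . . . . . . . 2

Answer: 1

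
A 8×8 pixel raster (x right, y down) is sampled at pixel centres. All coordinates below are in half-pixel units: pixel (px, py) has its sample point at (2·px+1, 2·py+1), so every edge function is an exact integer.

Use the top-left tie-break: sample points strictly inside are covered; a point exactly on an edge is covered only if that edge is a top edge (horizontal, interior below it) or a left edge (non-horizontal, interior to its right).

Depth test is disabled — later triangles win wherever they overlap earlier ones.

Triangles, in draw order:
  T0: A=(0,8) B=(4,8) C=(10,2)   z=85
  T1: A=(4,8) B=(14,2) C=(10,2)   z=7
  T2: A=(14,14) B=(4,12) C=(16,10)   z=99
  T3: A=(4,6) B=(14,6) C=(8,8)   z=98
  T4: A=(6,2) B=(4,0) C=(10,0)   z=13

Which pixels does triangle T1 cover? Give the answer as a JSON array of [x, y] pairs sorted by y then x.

T0:
  2·area = 24  (B↔C swapped to make it positive)
  edge (0, 8)→(10, 2): d=(10,-6) top-left  bias=+0
  edge (10, 2)→(4, 8): d=(-6,6) right/bottom  bias=-1
  edge (4, 8)→(0, 8): d=(-4,0) right/bottom  bias=-1
    (5,0)@(11, 1): e=[-4,0,28] → .  [on edge]
    (4,1)@(9, 3): e=[4,0,20] → .  [on edge]
    (2,2)@(5, 5): e=[0,12,12] → X  [on edge]
    (3,2)@(7, 5): e=[12,0,12] → .  [on edge]
    (1,3)@(3, 7): e=[8,12,4] → X
    (2,3)@(5, 7): e=[20,0,4] → .  [on edge]
    (1,4)@(3, 9): e=[28,0,-4] → .  [on edge]
    (0,5)@(1, 11): e=[36,0,-12] → .  [on edge]
  covered (2 px):
    . . . . . . . .
    . . . . . . . .
    . . X . . . . .
    . X . . . . . .
    . . . . . . . .
    . . . . . . . .
    . . . . . . . .
    . . . . . . . .
T1:
  2·area = 24  (B↔C swapped to make it positive)
  edge (4, 8)→(10, 2): d=(6,-6) top-left  bias=+0
  edge (10, 2)→(14, 2): d=(4,0) top-left  bias=+0
  edge (14, 2)→(4, 8): d=(-10,6) right/bottom  bias=-1
    (5,0)@(11, 1): e=[0,-4,28] → .  [on edge]
    (4,1)@(9, 3): e=[0,4,20] → X  [on edge]
    (5,1)@(11, 3): e=[12,4,8] → X
    (6,1)@(13, 3): e=[24,4,-4] → .
    (3,2)@(7, 5): e=[0,12,12] → X  [on edge]
    (4,2)@(9, 5): e=[12,12,0] → .  [on edge]
    (5,2)@(11, 5): e=[24,12,-12] → .
    (2,3)@(5, 7): e=[0,20,4] → X  [on edge]
    (3,3)@(7, 7): e=[12,20,-8] → .
    (1,4)@(3, 9): e=[0,28,-4] → .  [on edge]
    (2,4)@(5, 9): e=[12,28,-16] → .
    (0,5)@(1, 11): e=[0,36,-12] → .  [on edge]
  covered (4 px):
    . . . . . . . .
    . . . . X X . .
    . . . X . . . .
    . . X . . . . .
    . . . . . . . .
    . . . . . . . .
    . . . . . . . .
    . . . . . . . .
T2:
  2·area = 44
  edge (14, 14)→(4, 12): d=(-10,-2) top-left  bias=+0
  edge (4, 12)→(16, 10): d=(12,-2) top-left  bias=+0
  edge (16, 10)→(14, 14): d=(-2,4) right/bottom  bias=-1
    (5,5)@(11, 11): e=[24,2,18] → X
    (6,5)@(13, 11): e=[28,6,10] → X
    (7,5)@(15, 11): e=[32,10,2] → X
    (4,6)@(9, 13): e=[0,22,22] → X  [on edge]
    (7,6)@(15, 13): e=[12,34,-2] → .
    (4,7)@(9, 15): e=[-20,46,18] → .
    (5,7)@(11, 15): e=[-16,50,10] → .
    (6,7)@(13, 15): e=[-12,54,2] → .
  covered (6 px):
    . . . . . . . .
    . . . . . . . .
    . . . . . . . .
    . . . . . . . .
    . . . . . . . .
    . . . . . X X X
    . . . . X X X .
    . . . . . . . .
T3:
  2·area = 20
  edge (4, 6)→(14, 6): d=(10,0) top-left  bias=+0
  edge (14, 6)→(8, 8): d=(-6,2) right/bottom  bias=-1
  edge (8, 8)→(4, 6): d=(-4,-2) top-left  bias=+0
    (3,3)@(7, 7): e=[10,8,2] → X
    (4,3)@(9, 7): e=[10,4,6] → X
    (5,3)@(11, 7): e=[10,0,10] → .  [on edge]
    (2,4)@(5, 9): e=[30,0,-10] → .  [on edge]
    (3,4)@(7, 9): e=[30,-4,-6] → .
    (4,4)@(9, 9): e=[30,-8,-2] → .
  covered (2 px):
    . . . . . . . .
    . . . . . . . .
    . . . . . . . .
    . . . X X . . .
    . . . . . . . .
    . . . . . . . .
    . . . . . . . .
    . . . . . . . .
T4:
  2·area = 12
  edge (6, 2)→(4, 0): d=(-2,-2) top-left  bias=+0
  edge (4, 0)→(10, 0): d=(6,0) top-left  bias=+0
  edge (10, 0)→(6, 2): d=(-4,2) right/bottom  bias=-1
    (2,0)@(5, 1): e=[0,6,6] → X  [on edge]
    (3,0)@(7, 1): e=[4,6,2] → X
    (4,0)@(9, 1): e=[8,6,-2] → .
    (2,1)@(5, 3): e=[-4,18,-2] → .
    (3,1)@(7, 3): e=[0,18,-6] → .  [on edge]
    (4,2)@(9, 5): e=[0,30,-18] → .  [on edge]
    (5,3)@(11, 7): e=[0,42,-30] → .  [on edge]
    (6,4)@(13, 9): e=[0,54,-42] → .  [on edge]
    (7,5)@(15, 11): e=[0,66,-54] → .  [on edge]
  covered (2 px):
    . . X X . . . .
    . . . . . . . .
    . . . . . . . .
    . . . . . . . .
    . . . . . . . .
    . . . . . . . .
    . . . . . . . .
    . . . . . . . .

Answer: [[4,1],[5,1],[3,2],[2,3]]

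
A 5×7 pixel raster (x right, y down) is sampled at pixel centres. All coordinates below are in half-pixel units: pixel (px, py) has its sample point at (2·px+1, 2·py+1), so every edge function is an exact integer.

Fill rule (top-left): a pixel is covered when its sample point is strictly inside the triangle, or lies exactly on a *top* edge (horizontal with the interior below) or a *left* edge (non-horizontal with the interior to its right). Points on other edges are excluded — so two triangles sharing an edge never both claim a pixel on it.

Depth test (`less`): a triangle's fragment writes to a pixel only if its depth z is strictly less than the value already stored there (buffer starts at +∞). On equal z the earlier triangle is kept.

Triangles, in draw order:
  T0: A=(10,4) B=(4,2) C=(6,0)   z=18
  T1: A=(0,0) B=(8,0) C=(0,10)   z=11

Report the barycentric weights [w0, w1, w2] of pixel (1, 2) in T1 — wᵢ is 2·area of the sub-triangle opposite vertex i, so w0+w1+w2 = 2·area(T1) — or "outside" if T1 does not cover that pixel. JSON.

T0:
  2·area = 16
  edge (10, 4)→(4, 2): d=(-6,-2) top-left  bias=+0
  edge (4, 2)→(6, 0): d=(2,-2) top-left  bias=+0
  edge (6, 0)→(10, 4): d=(4,4) right/bottom  bias=-1
    (0,0)@(1, 1): e=[0,-8,24] → ·  [on edge]
    (2,0)@(5, 1): e=[8,0,8] → #  [on edge]
    (3,0)@(7, 1): e=[12,4,0] → ·  [on edge]
    (1,1)@(3, 3): e=[-8,0,24] → ·  [on edge]
    (2,1)@(5, 3): e=[-4,4,16] → ·
    (3,1)@(7, 3): e=[0,8,8] → #  [on edge]
    (4,1)@(9, 3): e=[4,12,0] → ·  [on edge]
    (0,2)@(1, 5): e=[-24,0,40] → ·  [on edge]
    (3,2)@(7, 5): e=[-12,12,16] → ·
  covered (2 px):
    · · # · ·
    · · · # ·
    · · · · ·
    · · · · ·
    · · · · ·
    · · · · ·
    · · · · ·
T1:
  2·area = 80
  edge (0, 0)→(8, 0): d=(8,0) top-left  bias=+0
  edge (8, 0)→(0, 10): d=(-8,10) right/bottom  bias=-1
  edge (0, 10)→(0, 0): d=(0,-10) top-left  bias=+0
    (0,0)@(1, 1): e=[8,62,10] → #
    (1,0)@(3, 1): e=[8,42,30] → #
    (2,0)@(5, 1): e=[8,22,50] → #
    (3,0)@(7, 1): e=[8,2,70] → #
    (4,0)@(9, 1): e=[8,-18,90] → ·
    (0,1)@(1, 3): e=[24,46,10] → #
    (3,1)@(7, 3): e=[24,-14,70] → ·
    (0,2)@(1, 5): e=[40,30,10] → #
    (2,2)@(5, 5): e=[40,-10,50] → ·
    (0,3)@(1, 7): e=[56,14,10] → #
    (1,3)@(3, 7): e=[56,-6,30] → ·
    (0,4)@(1, 9): e=[72,-2,10] → ·
  covered (10 px):
    # # # # ·
    # # # · ·
    # # · · ·
    # · · · ·
    · · · · ·
    · · · · ·
    · · · · ·

Result: [10,30,40]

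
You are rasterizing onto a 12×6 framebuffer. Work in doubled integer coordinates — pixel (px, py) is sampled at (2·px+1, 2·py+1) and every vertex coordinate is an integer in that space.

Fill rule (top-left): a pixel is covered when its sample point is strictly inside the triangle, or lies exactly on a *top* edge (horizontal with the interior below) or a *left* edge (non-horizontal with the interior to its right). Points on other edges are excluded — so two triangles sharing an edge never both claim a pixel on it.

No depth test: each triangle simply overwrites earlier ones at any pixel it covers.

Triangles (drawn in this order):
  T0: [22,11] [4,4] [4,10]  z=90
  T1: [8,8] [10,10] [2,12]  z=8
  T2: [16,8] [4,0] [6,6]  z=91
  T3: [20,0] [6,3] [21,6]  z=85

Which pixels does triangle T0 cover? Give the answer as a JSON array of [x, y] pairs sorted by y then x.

T0:
  2·area = 108  (B↔C swapped to make it positive)
  edge (22, 11)→(4, 10): d=(-18,-1) top-left  bias=+0
  edge (4, 10)→(4, 4): d=(0,-6) top-left  bias=+0
  edge (4, 4)→(22, 11): d=(18,7) right/bottom  bias=-1
    (2,2)@(5, 5): e=[91,6,11] → #
    (3,2)@(7, 5): e=[93,18,-3] → ·
    (2,3)@(5, 7): e=[55,6,47] → #
    (3,3)@(7, 7): e=[57,18,33] → #
    (4,3)@(9, 7): e=[59,30,19] → #
    (5,3)@(11, 7): e=[61,42,5] → #
    (6,3)@(13, 7): e=[63,54,-9] → ·
    (2,4)@(5, 9): e=[19,6,83] → #
    (6,4)@(13, 9): e=[27,54,27] → #
    (7,4)@(15, 9): e=[29,66,13] → #
    (8,4)@(17, 9): e=[31,78,-1] → ·
    (2,5)@(5, 11): e=[-17,6,119] → ·
  covered (11 px):
    · · · · · · · · · · · ·
    · · · · · · · · · · · ·
    · · # · · · · · · · · ·
    · · # # # # · · · · · ·
    · · # # # # # # · · · ·
    · · · · · · · · · · · ·
T1:
  2·area = 20
  edge (8, 8)→(10, 10): d=(2,2) right/bottom  bias=-1
  edge (10, 10)→(2, 12): d=(-8,2) right/bottom  bias=-1
  edge (2, 12)→(8, 8): d=(6,-4) top-left  bias=+0
    (0,0)@(1, 1): e=[0,90,-70] → ·  [on edge]
    (1,1)@(3, 3): e=[0,70,-50] → ·  [on edge]
    (2,2)@(5, 5): e=[0,50,-30] → ·  [on edge]
    (3,3)@(7, 7): e=[0,30,-10] → ·  [on edge]
    (3,4)@(7, 9): e=[4,14,2] → #
    (4,4)@(9, 9): e=[0,10,10] → ·  [on edge]
    (2,5)@(5, 11): e=[12,2,6] → #
    (3,5)@(7, 11): e=[8,-2,14] → ·
    (5,5)@(11, 11): e=[0,-10,30] → ·  [on edge]
  covered (2 px):
    · · · · · · · · · · · ·
    · · · · · · · · · · · ·
    · · · · · · · · · · · ·
    · · · · · · · · · · · ·
    · · · # · · · · · · · ·
    · · # · · · · · · · · ·
T2:
  2·area = 56  (B↔C swapped to make it positive)
  edge (16, 8)→(6, 6): d=(-10,-2) top-left  bias=+0
  edge (6, 6)→(4, 0): d=(-2,-6) top-left  bias=+0
  edge (4, 0)→(16, 8): d=(12,8) right/bottom  bias=-1
    (2,0)@(5, 1): e=[48,4,4] → #
    (3,0)@(7, 1): e=[52,16,-12] → ·
    (2,1)@(5, 3): e=[28,0,28] → #  [on edge]
    (3,1)@(7, 3): e=[32,12,12] → #
    (4,1)@(9, 3): e=[36,24,-4] → ·
    (0,2)@(1, 5): e=[0,-28,84] → ·  [on edge]
    (2,2)@(5, 5): e=[8,-4,52] → ·
    (3,2)@(7, 5): e=[12,8,36] → #
    (4,2)@(9, 5): e=[16,20,20] → #
    (5,2)@(11, 5): e=[20,32,4] → #
    (6,2)@(13, 5): e=[24,44,-12] → ·
    (3,3)@(7, 7): e=[-8,4,60] → ·
    (5,3)@(11, 7): e=[0,28,28] → #  [on edge]
    (3,4)@(7, 9): e=[-28,0,84] → ·  [on edge]
    (10,4)@(21, 9): e=[0,84,-28] → ·  [on edge]
  covered (8 px):
    · · # · · · · · · · · ·
    · · # # · · · · · · · ·
    · · · # # # · · · · · ·
    · · · · · # # · · · · ·
    · · · · · · · · · · · ·
    · · · · · · · · · · · ·
T3:
  2·area = 87  (B↔C swapped to make it positive)
  edge (20, 0)→(21, 6): d=(1,6) right/bottom  bias=-1
  edge (21, 6)→(6, 3): d=(-15,-3) top-left  bias=+0
  edge (6, 3)→(20, 0): d=(14,-3) top-left  bias=+0
    (8,0)@(17, 1): e=[19,63,5] → #
    (9,0)@(19, 1): e=[7,69,11] → #
    (10,0)@(21, 1): e=[-5,75,17] → ·
    (3,1)@(7, 3): e=[81,3,3] → #
    (4,1)@(9, 3): e=[69,9,9] → #
    (5,1)@(11, 3): e=[57,15,15] → #
    (6,1)@(13, 3): e=[45,21,21] → #
    (7,1)@(15, 3): e=[33,27,27] → #
    (10,1)@(21, 3): e=[-3,45,45] → ·
    (3,2)@(7, 5): e=[83,-27,31] → ·
    (4,2)@(9, 5): e=[71,-21,37] → ·
    (5,2)@(11, 5): e=[59,-15,43] → ·
  covered (11 px):
    · · · · · · · · # # · ·
    · · · # # # # # # # · ·
    · · · · · · · · # # · ·
    · · · · · · · · · · · ·
    · · · · · · · · · · · ·
    · · · · · · · · · · · ·

Final: [[2,2],[2,3],[3,3],[4,3],[5,3],[2,4],[3,4],[4,4],[5,4],[6,4],[7,4]]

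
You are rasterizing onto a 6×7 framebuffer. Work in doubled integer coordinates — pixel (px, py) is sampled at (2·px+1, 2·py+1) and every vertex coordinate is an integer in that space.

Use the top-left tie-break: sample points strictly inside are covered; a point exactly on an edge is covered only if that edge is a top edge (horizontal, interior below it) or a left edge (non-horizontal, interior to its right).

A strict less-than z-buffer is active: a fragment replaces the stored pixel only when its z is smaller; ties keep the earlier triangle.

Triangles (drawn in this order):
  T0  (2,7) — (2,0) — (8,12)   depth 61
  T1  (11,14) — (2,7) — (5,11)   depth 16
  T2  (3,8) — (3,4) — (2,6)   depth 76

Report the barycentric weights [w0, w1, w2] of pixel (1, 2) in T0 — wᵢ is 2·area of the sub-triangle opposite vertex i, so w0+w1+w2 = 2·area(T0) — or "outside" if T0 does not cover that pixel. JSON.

T0:
  2·area = 42
  edge (2, 7)→(2, 0): d=(0,-7) top-left  bias=+0
  edge (2, 0)→(8, 12): d=(6,12) right/bottom  bias=-1
  edge (8, 12)→(2, 7): d=(-6,-5) top-left  bias=+0
    (1,1)@(3, 3): e=[7,6,29] → █
    (2,1)@(5, 3): e=[21,-18,39] → ·
    (1,2)@(3, 5): e=[7,18,17] → █
    (2,2)@(5, 5): e=[21,-6,27] → ·
    (1,3)@(3, 7): e=[7,30,5] → █
    (2,3)@(5, 7): e=[21,6,15] → █
    (3,3)@(7, 7): e=[35,-18,25] → ·
    (1,4)@(3, 9): e=[7,42,-7] → ·
    (2,4)@(5, 9): e=[21,18,3] → █
    (3,4)@(7, 9): e=[35,-6,13] → ·
    (2,5)@(5, 11): e=[21,30,-9] → ·
    (3,5)@(7, 11): e=[35,6,1] → █
  covered (6 px):
    · · · · · ·
    · █ · · · ·
    · █ · · · ·
    · █ █ · · ·
    · · █ · · ·
    · · · █ · ·
    · · · · · ·
T1:
  2·area = 15  (B↔C swapped to make it positive)
  edge (11, 14)→(5, 11): d=(-6,-3) top-left  bias=+0
  edge (5, 11)→(2, 7): d=(-3,-4) top-left  bias=+0
  edge (2, 7)→(11, 14): d=(9,7) right/bottom  bias=-1
    (0,4)@(1, 9): e=[0,-10,25] → ·  [on edge]
    (2,5)@(5, 11): e=[0,0,15] → █  [on edge]
    (3,5)@(7, 11): e=[6,8,1] → █
    (4,5)@(9, 11): e=[12,16,-13] → ·
    (2,6)@(5, 13): e=[-12,-6,33] → ·
    (3,6)@(7, 13): e=[-6,2,19] → ·
    (4,6)@(9, 13): e=[0,10,5] → █  [on edge]
    (5,6)@(11, 13): e=[6,18,-9] → ·
  covered (3 px):
    · · · · · ·
    · · · · · ·
    · · · · · ·
    · · · · · ·
    · · · · · ·
    · · █ █ · ·
    · · · · █ ·
T2:
  2·area = 4  (B↔C swapped to make it positive)
  edge (3, 8)→(2, 6): d=(-1,-2) top-left  bias=+0
  edge (2, 6)→(3, 4): d=(1,-2) top-left  bias=+0
  edge (3, 4)→(3, 8): d=(0,4) right/bottom  bias=-1
    (1,0)@(3, 1): e=[7,-3,0] → ·  [on edge]
    (1,1)@(3, 3): e=[5,-1,0] → ·  [on edge]
    (1,2)@(3, 5): e=[3,1,0] → ·  [on edge]
    (1,3)@(3, 7): e=[1,3,0] → ·  [on edge]
    (1,4)@(3, 9): e=[-1,5,0] → ·  [on edge]
    (1,5)@(3, 11): e=[-3,7,0] → ·  [on edge]
    (1,6)@(3, 13): e=[-5,9,0] → ·  [on edge]
  covered (0 px):
    · · · · · ·
    · · · · · ·
    · · · · · ·
    · · · · · ·
    · · · · · ·
    · · · · · ·
    · · · · · ·

Result: [18,17,7]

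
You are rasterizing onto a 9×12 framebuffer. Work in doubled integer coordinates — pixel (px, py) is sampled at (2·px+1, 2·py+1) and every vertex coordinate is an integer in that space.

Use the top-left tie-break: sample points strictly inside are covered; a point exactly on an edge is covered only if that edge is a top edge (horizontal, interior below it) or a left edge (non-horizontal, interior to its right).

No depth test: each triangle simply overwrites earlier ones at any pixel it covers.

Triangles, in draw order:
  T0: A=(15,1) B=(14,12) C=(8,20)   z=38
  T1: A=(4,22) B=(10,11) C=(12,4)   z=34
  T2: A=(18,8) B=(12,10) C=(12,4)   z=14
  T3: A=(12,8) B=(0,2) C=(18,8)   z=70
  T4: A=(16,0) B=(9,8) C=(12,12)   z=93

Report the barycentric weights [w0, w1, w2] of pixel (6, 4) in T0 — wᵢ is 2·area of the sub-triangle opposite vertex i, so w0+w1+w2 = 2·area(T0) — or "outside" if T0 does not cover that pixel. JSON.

T0:
  2·area = 58
  edge (15, 1)→(14, 12): d=(-1,11) right/bottom  bias=-1
  edge (14, 12)→(8, 20): d=(-6,8) right/bottom  bias=-1
  edge (8, 20)→(15, 1): d=(7,-19) top-left  bias=+0
    (7,0)@(15, 1): e=[0,58,0] → ·  [on edge]
    (6,3)@(13, 7): e=[16,38,4] → #
    (7,3)@(15, 7): e=[-6,22,42] → ·
    (6,4)@(13, 9): e=[14,26,18] → #
    (7,4)@(15, 9): e=[-8,10,56] → ·
    (6,5)@(13, 11): e=[12,14,32] → #
    (7,5)@(15, 11): e=[-10,-2,70] → ·
    (5,6)@(11, 13): e=[32,18,8] → #
    (7,6)@(15, 13): e=[-12,-14,84] → ·
    (5,7)@(11, 15): e=[30,6,22] → #
    (6,7)@(13, 15): e=[8,-10,60] → ·
    (5,8)@(11, 17): e=[28,-6,36] → ·
    (6,11)@(13, 23): e=[0,-58,116] → ·  [on edge]
  covered (6 px):
    · · · · · · · · ·
    · · · · · · · · ·
    · · · · · · · · ·
    · · · · · · # · ·
    · · · · · · # · ·
    · · · · · · # · ·
    · · · · · # # · ·
    · · · · · # · · ·
    · · · · · · · · ·
    · · · · · · · · ·
    · · · · · · · · ·
    · · · · · · · · ·
T1:
  2·area = 20  (B↔C swapped to make it positive)
  edge (4, 22)→(12, 4): d=(8,-18) top-left  bias=+0
  edge (12, 4)→(10, 11): d=(-2,7) right/bottom  bias=-1
  edge (10, 11)→(4, 22): d=(-6,11) right/bottom  bias=-1
    (5,3)@(11, 7): e=[6,1,13] → #
    (6,3)@(13, 7): e=[42,-13,-9] → ·
    (5,4)@(11, 9): e=[22,-3,1] → ·
    (4,5)@(9, 11): e=[2,7,11] → #
    (5,5)@(11, 11): e=[38,-7,-11] → ·
    (4,6)@(9, 13): e=[18,3,-1] → ·
  covered (2 px):
    · · · · · · · · ·
    · · · · · · · · ·
    · · · · · · · · ·
    · · · · · # · · ·
    · · · · · · · · ·
    · · · · # · · · ·
    · · · · · · · · ·
    · · · · · · · · ·
    · · · · · · · · ·
    · · · · · · · · ·
    · · · · · · · · ·
    · · · · · · · · ·
T2:
  2·area = 36
  edge (18, 8)→(12, 10): d=(-6,2) right/bottom  bias=-1
  edge (12, 10)→(12, 4): d=(0,-6) top-left  bias=+0
  edge (12, 4)→(18, 8): d=(6,4) right/bottom  bias=-1
    (6,2)@(13, 5): e=[28,6,2] → #
    (7,2)@(15, 5): e=[24,18,-6] → ·
    (6,3)@(13, 7): e=[16,6,14] → #
    (7,3)@(15, 7): e=[12,18,6] → #
    (8,3)@(17, 7): e=[8,30,-2] → ·
    (6,4)@(13, 9): e=[4,6,26] → #
    (7,4)@(15, 9): e=[0,18,18] → ·  [on edge]
    (4,5)@(9, 11): e=[0,-18,54] → ·  [on edge]
    (6,5)@(13, 11): e=[-8,6,38] → ·
    (1,6)@(3, 13): e=[0,-54,90] → ·  [on edge]
  covered (4 px):
    · · · · · · · · ·
    · · · · · · · · ·
    · · · · · · # · ·
    · · · · · · # # ·
    · · · · · · # · ·
    · · · · · · · · ·
    · · · · · · · · ·
    · · · · · · · · ·
    · · · · · · · · ·
    · · · · · · · · ·
    · · · · · · · · ·
    · · · · · · · · ·
T3:
  2·area = 36
  edge (12, 8)→(0, 2): d=(-12,-6) top-left  bias=+0
  edge (0, 2)→(18, 8): d=(18,6) right/bottom  bias=-1
  edge (18, 8)→(12, 8): d=(-6,0) right/bottom  bias=-1
    (1,1)@(3, 3): e=[6,0,30] → ·  [on edge]
    (3,2)@(7, 5): e=[6,12,18] → #
    (4,2)@(9, 5): e=[18,0,18] → ·  [on edge]
    (3,3)@(7, 7): e=[-18,48,6] → ·
    (5,3)@(11, 7): e=[6,24,6] → #
    (6,3)@(13, 7): e=[18,12,6] → #
    (7,3)@(15, 7): e=[30,0,6] → ·  [on edge]
    (5,4)@(11, 9): e=[-18,60,-6] → ·
    (6,4)@(13, 9): e=[-6,48,-6] → ·
  covered (3 px):
    · · · · · · · · ·
    · · · · · · · · ·
    · · · # · · · · ·
    · · · · · # # · ·
    · · · · · · · · ·
    · · · · · · · · ·
    · · · · · · · · ·
    · · · · · · · · ·
    · · · · · · · · ·
    · · · · · · · · ·
    · · · · · · · · ·
    · · · · · · · · ·
T4:
  2·area = 52  (B↔C swapped to make it positive)
  edge (16, 0)→(12, 12): d=(-4,12) right/bottom  bias=-1
  edge (12, 12)→(9, 8): d=(-3,-4) top-left  bias=+0
  edge (9, 8)→(16, 0): d=(7,-8) top-left  bias=+0
    (7,1)@(15, 3): e=[0,39,13] → ·  [on edge]
    (6,2)@(13, 5): e=[16,25,11] → #
    (7,2)@(15, 5): e=[-8,33,27] → ·
    (5,3)@(11, 7): e=[32,11,9] → #
    (7,3)@(15, 7): e=[-16,27,41] → ·
    (5,4)@(11, 9): e=[24,5,23] → #
    (6,4)@(13, 9): e=[0,13,39] → ·  [on edge]
    (5,5)@(11, 11): e=[16,-1,37] → ·
    (5,7)@(11, 15): e=[0,-13,65] → ·  [on edge]
    (4,10)@(9, 21): e=[0,-39,91] → ·  [on edge]
  covered (4 px):
    · · · · · · · · ·
    · · · · · · · · ·
    · · · · · · # · ·
    · · · · · # # · ·
    · · · · · # · · ·
    · · · · · · · · ·
    · · · · · · · · ·
    · · · · · · · · ·
    · · · · · · · · ·
    · · · · · · · · ·
    · · · · · · · · ·
    · · · · · · · · ·

Result: [26,18,14]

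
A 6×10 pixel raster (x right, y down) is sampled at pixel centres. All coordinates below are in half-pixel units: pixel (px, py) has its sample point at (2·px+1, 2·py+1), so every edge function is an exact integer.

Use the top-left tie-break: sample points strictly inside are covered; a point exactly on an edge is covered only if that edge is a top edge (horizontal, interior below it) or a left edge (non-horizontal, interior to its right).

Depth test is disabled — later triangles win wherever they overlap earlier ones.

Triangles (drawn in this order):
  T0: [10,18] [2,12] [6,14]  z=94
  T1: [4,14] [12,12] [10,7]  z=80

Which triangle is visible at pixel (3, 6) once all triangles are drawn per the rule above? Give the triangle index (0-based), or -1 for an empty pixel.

T0:
  2·area = 8
  edge (10, 18)→(2, 12): d=(-8,-6) top-left  bias=+0
  edge (2, 12)→(6, 14): d=(4,2) right/bottom  bias=-1
  edge (6, 14)→(10, 18): d=(4,4) right/bottom  bias=-1
    (0,4)@(1, 9): e=[18,-10,0] → .  [on edge]
    (1,5)@(3, 11): e=[14,-6,0] → .  [on edge]
    (2,6)@(5, 13): e=[10,-2,0] → .  [on edge]
    (3,7)@(7, 15): e=[6,2,0] → .  [on edge]
    (4,8)@(9, 17): e=[2,6,0] → .  [on edge]
    (5,9)@(11, 19): e=[-2,10,0] → .  [on edge]
  covered (0 px):
    . . . . . .
    . . . . . .
    . . . . . .
    . . . . . .
    . . . . . .
    . . . . . .
    . . . . . .
    . . . . . .
    . . . . . .
    . . . . . .
T1:
  2·area = 44  (B↔C swapped to make it positive)
  edge (4, 14)→(10, 7): d=(6,-7) top-left  bias=+0
  edge (10, 7)→(12, 12): d=(2,5) right/bottom  bias=-1
  edge (12, 12)→(4, 14): d=(-8,2) right/bottom  bias=-1
    (4,4)@(9, 9): e=[5,9,30] → X
    (5,4)@(11, 9): e=[19,-1,26] → .
    (3,5)@(7, 11): e=[3,23,18] → X
    (5,5)@(11, 11): e=[31,3,10] → X
    (2,6)@(5, 13): e=[1,37,6] → X
    (4,6)@(9, 13): e=[29,17,-2] → .
    (5,6)@(11, 13): e=[43,7,-6] → .
    (2,7)@(5, 15): e=[13,41,-10] → .
    (3,7)@(7, 15): e=[27,31,-14] → .
  covered (6 px):
    . . . . . .
    . . . . . .
    . . . . . .
    . . . . . .
    . . . . X .
    . . . X X X
    . . X X . .
    . . . . . .
    . . . . . .
    . . . . . .

Z-buffer (winner per pixel, '.' = empty):
  . . . . . .
  . . . . . .
  . . . . . .
  . . . . . .
  . . . . 1 .
  . . . 1 1 1
  . . 1 1 . .
  . . . . . .
  . . . . . .
  . . . . . .

Result: 1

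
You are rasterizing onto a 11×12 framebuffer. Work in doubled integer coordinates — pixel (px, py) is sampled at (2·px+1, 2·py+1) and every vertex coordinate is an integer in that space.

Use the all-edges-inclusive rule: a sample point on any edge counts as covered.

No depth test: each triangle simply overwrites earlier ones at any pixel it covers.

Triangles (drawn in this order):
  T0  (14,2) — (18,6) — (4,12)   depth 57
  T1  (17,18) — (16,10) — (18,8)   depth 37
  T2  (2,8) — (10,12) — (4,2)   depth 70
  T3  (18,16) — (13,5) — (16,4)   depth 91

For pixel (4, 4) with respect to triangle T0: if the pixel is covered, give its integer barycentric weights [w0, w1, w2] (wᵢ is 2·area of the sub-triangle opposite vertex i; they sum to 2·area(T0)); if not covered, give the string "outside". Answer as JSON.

T0:
  2·area = 80
  edge (14, 2)→(18, 6): d=(4,4) inclusive
  edge (18, 6)→(4, 12): d=(-14,6) inclusive
  edge (4, 12)→(14, 2): d=(10,-10) inclusive
    (6,0)@(13, 1): e=[0,100,-20] → .  [on edge]
    (7,0)@(15, 1): e=[-8,88,0] → .  [on edge]
    (6,1)@(13, 3): e=[8,72,0] → X  [on edge]
    (7,1)@(15, 3): e=[0,60,20] → X  [on edge]
    (8,1)@(17, 3): e=[-8,48,40] → .
    (5,2)@(11, 5): e=[24,56,0] → X  [on edge]
    (8,2)@(17, 5): e=[0,20,60] → X  [on edge]
    (9,2)@(19, 5): e=[-8,8,80] → .
    (4,3)@(9, 7): e=[40,40,0] → X  [on edge]
    (8,3)@(17, 7): e=[8,-8,80] → .
    (9,3)@(19, 7): e=[0,-20,100] → .  [on edge]
    (3,4)@(7, 9): e=[56,24,0] → X  [on edge]
    (5,4)@(11, 9): e=[40,0,40] → X  [on edge]
    (10,4)@(21, 9): e=[0,-60,140] → .  [on edge]
    (2,5)@(5, 11): e=[72,8,0] → X  [on edge]
    (1,6)@(3, 13): e=[88,-8,0] → .  [on edge]
    (0,7)@(1, 15): e=[104,-24,0] → .  [on edge]
  covered (14 px):
    . . . . . . . . . . .
    . . . . . . X X . . .
    . . . . . X X X X . .
    . . . . X X X X . . .
    . . . X X X . . . . .
    . . X . . . . . . . .
    . . . . . . . . . . .
    . . . . . . . . . . .
    . . . . . . . . . . .
    . . . . . . . . . . .
    . . . . . . . . . . .
    . . . . . . . . . . .
T1:
  2·area = 18
  edge (17, 18)→(16, 10): d=(-1,-8) inclusive
  edge (16, 10)→(18, 8): d=(2,-2) inclusive
  edge (18, 8)→(17, 18): d=(-1,10) inclusive
    (10,2)@(21, 5): e=[45,0,-27] → .  [on edge]
    (9,3)@(19, 7): e=[27,0,-9] → .  [on edge]
    (8,4)@(17, 9): e=[9,0,9] → X  [on edge]
    (9,4)@(19, 9): e=[25,4,-11] → .
    (7,5)@(15, 11): e=[-9,0,27] → .  [on edge]
    (8,5)@(17, 11): e=[7,4,7] → X
    (9,5)@(19, 11): e=[23,8,-13] → .
    (6,6)@(13, 13): e=[-27,0,45] → .  [on edge]
    (8,6)@(17, 13): e=[5,8,5] → X
    (9,6)@(19, 13): e=[21,12,-15] → .
    (5,7)@(11, 15): e=[-45,0,63] → .  [on edge]
    (8,7)@(17, 15): e=[3,12,3] → X
    (4,8)@(9, 17): e=[-63,0,81] → .  [on edge]
    (3,9)@(7, 19): e=[-81,0,99] → .  [on edge]
    (2,10)@(5, 21): e=[-99,0,117] → .  [on edge]
    (1,11)@(3, 23): e=[-117,0,135] → .  [on edge]
  covered (5 px):
    . . . . . . . . . . .
    . . . . . . . . . . .
    . . . . . . . . . . .
    . . . . . . . . . . .
    . . . . . . . . X . .
    . . . . . . . . X . .
    . . . . . . . . X . .
    . . . . . . . . X . .
    . . . . . . . . X . .
    . . . . . . . . . . .
    . . . . . . . . . . .
    . . . . . . . . . . .
T2:
  2·area = 56  (B↔C swapped to make it positive)
  edge (2, 8)→(4, 2): d=(2,-6) inclusive
  edge (4, 2)→(10, 12): d=(6,10) inclusive
  edge (10, 12)→(2, 8): d=(-8,-4) inclusive
    (1,2)@(3, 5): e=[0,28,28] → X  [on edge]
    (2,2)@(5, 5): e=[12,8,36] → X
    (3,2)@(7, 5): e=[24,-12,44] → .
    (1,3)@(3, 7): e=[4,40,12] → X
    (3,3)@(7, 7): e=[28,0,28] → X  [on edge]
    (4,3)@(9, 7): e=[40,-20,36] → .
    (1,4)@(3, 9): e=[8,52,-4] → .
    (2,4)@(5, 9): e=[20,32,4] → X
    (4,4)@(9, 9): e=[44,-8,20] → .
    (0,5)@(1, 11): e=[0,84,-28] → .  [on edge]
    (2,5)@(5, 11): e=[24,44,-12] → .
    (3,5)@(7, 11): e=[36,24,-4] → .
    (6,8)@(13, 17): e=[84,0,-28] → .  [on edge]
  covered (8 px):
    . . . . . . . . . . .
    . . . . . . . . . . .
    . X X . . . . . . . .
    . X X X . . . . . . .
    . . X X . . . . . . .
    . . . . X . . . . . .
    . . . . . . . . . . .
    . . . . . . . . . . .
    . . . . . . . . . . .
    . . . . . . . . . . .
    . . . . . . . . . . .
    . . . . . . . . . . .
T3:
  2·area = 38
  edge (18, 16)→(13, 5): d=(-5,-11) inclusive
  edge (13, 5)→(16, 4): d=(3,-1) inclusive
  edge (16, 4)→(18, 16): d=(2,12) inclusive
    (9,1)@(19, 3): e=[76,0,-38] → .  [on edge]
    (6,2)@(13, 5): e=[0,0,38] → X  [on edge]
    (7,2)@(15, 5): e=[22,2,14] → X
    (8,2)@(17, 5): e=[44,4,-10] → .
    (3,3)@(7, 7): e=[-76,0,114] → .  [on edge]
    (6,3)@(13, 7): e=[-10,6,42] → .
    (7,3)@(15, 7): e=[12,8,18] → X
    (8,3)@(17, 7): e=[34,10,-6] → .
    (0,4)@(1, 9): e=[-152,0,190] → .  [on edge]
    (7,4)@(15, 9): e=[2,14,22] → X
    (8,4)@(17, 9): e=[24,16,-2] → .
    (7,5)@(15, 11): e=[-8,20,26] → .
  covered (6 px):
    . . . . . . . . . . .
    . . . . . . . . . . .
    . . . . . . X X . . .
    . . . . . . . X . . .
    . . . . . . . X . . .
    . . . . . . . . X . .
    . . . . . . . . X . .
    . . . . . . . . . . .
    . . . . . . . . . . .
    . . . . . . . . . . .
    . . . . . . . . . . .
    . . . . . . . . . . .

Final: [12,20,48]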